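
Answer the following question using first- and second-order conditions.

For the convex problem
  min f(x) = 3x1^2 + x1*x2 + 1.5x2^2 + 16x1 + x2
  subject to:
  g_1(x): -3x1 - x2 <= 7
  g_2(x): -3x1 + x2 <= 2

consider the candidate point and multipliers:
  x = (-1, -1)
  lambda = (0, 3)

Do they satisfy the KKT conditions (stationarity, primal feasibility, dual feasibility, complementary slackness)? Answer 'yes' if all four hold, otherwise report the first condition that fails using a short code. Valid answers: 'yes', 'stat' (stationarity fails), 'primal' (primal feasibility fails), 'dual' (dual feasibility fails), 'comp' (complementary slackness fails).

Gradient of f: grad f(x) = Q x + c = (9, -3)
Constraint values g_i(x) = a_i^T x - b_i:
  g_1((-1, -1)) = -3
  g_2((-1, -1)) = 0
Stationarity residual: grad f(x) + sum_i lambda_i a_i = (0, 0)
  -> stationarity OK
Primal feasibility (all g_i <= 0): OK
Dual feasibility (all lambda_i >= 0): OK
Complementary slackness (lambda_i * g_i(x) = 0 for all i): OK

Verdict: yes, KKT holds.

yes


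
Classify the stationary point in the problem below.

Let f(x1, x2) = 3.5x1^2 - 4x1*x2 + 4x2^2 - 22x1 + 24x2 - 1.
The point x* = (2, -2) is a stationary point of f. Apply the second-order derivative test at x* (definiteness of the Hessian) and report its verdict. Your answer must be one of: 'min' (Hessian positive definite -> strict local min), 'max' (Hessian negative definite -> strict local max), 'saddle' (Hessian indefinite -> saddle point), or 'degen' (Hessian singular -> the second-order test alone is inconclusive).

Compute the Hessian H = grad^2 f:
  H = [[7, -4], [-4, 8]]
Verify stationarity: grad f(x*) = H x* + g = (0, 0).
Eigenvalues of H: 3.4689, 11.5311.
Both eigenvalues > 0, so H is positive definite -> x* is a strict local min.

min


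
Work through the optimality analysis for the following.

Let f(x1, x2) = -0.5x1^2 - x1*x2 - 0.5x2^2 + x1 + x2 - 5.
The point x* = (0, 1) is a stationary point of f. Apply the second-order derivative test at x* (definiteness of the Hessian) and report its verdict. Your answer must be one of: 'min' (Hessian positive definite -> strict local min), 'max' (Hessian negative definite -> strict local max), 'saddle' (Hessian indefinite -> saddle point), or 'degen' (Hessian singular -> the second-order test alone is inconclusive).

Compute the Hessian H = grad^2 f:
  H = [[-1, -1], [-1, -1]]
Verify stationarity: grad f(x*) = H x* + g = (0, 0).
Eigenvalues of H: -2, 0.
H has a zero eigenvalue (singular; negative semidefinite but not definite), so H is neither positive definite, negative definite, nor indefinite. The second-order test alone is inconclusive -> degen.
(Indeed, f is constant along the null direction of H through x*, so x* is not a strict local extremum.)

degen


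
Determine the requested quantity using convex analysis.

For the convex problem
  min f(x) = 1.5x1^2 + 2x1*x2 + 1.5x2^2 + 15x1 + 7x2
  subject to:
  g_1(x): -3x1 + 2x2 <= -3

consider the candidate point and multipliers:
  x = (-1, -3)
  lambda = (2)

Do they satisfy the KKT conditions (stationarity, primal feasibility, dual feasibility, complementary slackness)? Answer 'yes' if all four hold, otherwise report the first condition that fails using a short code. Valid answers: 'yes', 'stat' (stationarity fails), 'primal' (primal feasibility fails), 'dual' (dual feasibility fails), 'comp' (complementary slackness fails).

Gradient of f: grad f(x) = Q x + c = (6, -4)
Constraint values g_i(x) = a_i^T x - b_i:
  g_1((-1, -3)) = 0
Stationarity residual: grad f(x) + sum_i lambda_i a_i = (0, 0)
  -> stationarity OK
Primal feasibility (all g_i <= 0): OK
Dual feasibility (all lambda_i >= 0): OK
Complementary slackness (lambda_i * g_i(x) = 0 for all i): OK

Verdict: yes, KKT holds.

yes


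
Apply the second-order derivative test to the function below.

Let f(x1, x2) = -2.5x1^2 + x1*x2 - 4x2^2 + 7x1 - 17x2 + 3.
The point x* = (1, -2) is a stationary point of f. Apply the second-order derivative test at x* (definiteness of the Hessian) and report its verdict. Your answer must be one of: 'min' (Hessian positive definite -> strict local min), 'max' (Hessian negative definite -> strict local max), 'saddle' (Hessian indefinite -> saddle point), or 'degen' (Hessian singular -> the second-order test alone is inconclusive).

Compute the Hessian H = grad^2 f:
  H = [[-5, 1], [1, -8]]
Verify stationarity: grad f(x*) = H x* + g = (0, 0).
Eigenvalues of H: -8.3028, -4.6972.
Both eigenvalues < 0, so H is negative definite -> x* is a strict local max.

max


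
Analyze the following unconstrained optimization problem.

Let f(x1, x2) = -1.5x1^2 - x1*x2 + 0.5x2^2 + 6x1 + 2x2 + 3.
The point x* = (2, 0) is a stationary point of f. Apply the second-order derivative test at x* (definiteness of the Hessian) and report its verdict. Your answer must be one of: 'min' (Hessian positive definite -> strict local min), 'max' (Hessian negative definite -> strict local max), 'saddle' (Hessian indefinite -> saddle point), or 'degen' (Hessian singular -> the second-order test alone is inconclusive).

Compute the Hessian H = grad^2 f:
  H = [[-3, -1], [-1, 1]]
Verify stationarity: grad f(x*) = H x* + g = (0, 0).
Eigenvalues of H: -3.2361, 1.2361.
Eigenvalues have mixed signs, so H is indefinite -> x* is a saddle point.

saddle


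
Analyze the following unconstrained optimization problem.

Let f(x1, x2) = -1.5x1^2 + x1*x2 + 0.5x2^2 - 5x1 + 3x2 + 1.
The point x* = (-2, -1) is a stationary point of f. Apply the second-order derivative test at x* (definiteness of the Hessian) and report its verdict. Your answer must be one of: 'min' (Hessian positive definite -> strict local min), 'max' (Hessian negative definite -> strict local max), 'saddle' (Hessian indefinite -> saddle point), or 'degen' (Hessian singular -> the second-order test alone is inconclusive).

Compute the Hessian H = grad^2 f:
  H = [[-3, 1], [1, 1]]
Verify stationarity: grad f(x*) = H x* + g = (0, 0).
Eigenvalues of H: -3.2361, 1.2361.
Eigenvalues have mixed signs, so H is indefinite -> x* is a saddle point.

saddle


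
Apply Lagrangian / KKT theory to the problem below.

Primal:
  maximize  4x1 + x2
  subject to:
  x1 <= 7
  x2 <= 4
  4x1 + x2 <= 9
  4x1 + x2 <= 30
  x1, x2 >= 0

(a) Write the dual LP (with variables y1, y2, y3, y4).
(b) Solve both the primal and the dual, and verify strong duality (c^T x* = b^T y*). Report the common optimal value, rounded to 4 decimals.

The standard primal-dual pair for 'max c^T x s.t. A x <= b, x >= 0' is:
  Dual:  min b^T y  s.t.  A^T y >= c,  y >= 0.

So the dual LP is:
  minimize  7y1 + 4y2 + 9y3 + 30y4
  subject to:
    y1 + 4y3 + 4y4 >= 4
    y2 + y3 + y4 >= 1
    y1, y2, y3, y4 >= 0

Solving the primal: x* = (2.25, 0).
  primal value c^T x* = 9.
Solving the dual: y* = (0, 0, 1, 0).
  dual value b^T y* = 9.
Strong duality: c^T x* = b^T y*. Confirmed.

9


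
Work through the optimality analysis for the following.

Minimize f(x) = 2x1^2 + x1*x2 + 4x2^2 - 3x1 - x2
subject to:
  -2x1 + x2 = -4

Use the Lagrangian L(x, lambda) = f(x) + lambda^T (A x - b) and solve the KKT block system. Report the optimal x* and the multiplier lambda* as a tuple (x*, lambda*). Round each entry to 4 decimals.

Form the Lagrangian:
  L(x, lambda) = (1/2) x^T Q x + c^T x + lambda^T (A x - b)
Stationarity (grad_x L = 0): Q x + c + A^T lambda = 0.
Primal feasibility: A x = b.

This gives the KKT block system:
  [ Q   A^T ] [ x     ]   [-c ]
  [ A    0  ] [ lambda ] = [ b ]

Solving the linear system:
  x*      = (1.825, -0.35)
  lambda* = (1.975)
  f(x*)   = 1.3875

x* = (1.825, -0.35), lambda* = (1.975)


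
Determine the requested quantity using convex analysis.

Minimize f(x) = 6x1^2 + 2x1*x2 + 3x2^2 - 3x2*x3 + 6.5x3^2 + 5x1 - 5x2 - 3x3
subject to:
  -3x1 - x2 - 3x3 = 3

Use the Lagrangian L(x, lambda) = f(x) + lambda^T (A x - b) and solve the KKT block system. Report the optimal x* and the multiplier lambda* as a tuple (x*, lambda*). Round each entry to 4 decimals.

Form the Lagrangian:
  L(x, lambda) = (1/2) x^T Q x + c^T x + lambda^T (A x - b)
Stationarity (grad_x L = 0): Q x + c + A^T lambda = 0.
Primal feasibility: A x = b.

This gives the KKT block system:
  [ Q   A^T ] [ x     ]   [-c ]
  [ A    0  ] [ lambda ] = [ b ]

Solving the linear system:
  x*      = (-1.1223, 0.7562, -0.1298)
  lambda* = (-2.3184)
  f(x*)   = -1.0239

x* = (-1.1223, 0.7562, -0.1298), lambda* = (-2.3184)


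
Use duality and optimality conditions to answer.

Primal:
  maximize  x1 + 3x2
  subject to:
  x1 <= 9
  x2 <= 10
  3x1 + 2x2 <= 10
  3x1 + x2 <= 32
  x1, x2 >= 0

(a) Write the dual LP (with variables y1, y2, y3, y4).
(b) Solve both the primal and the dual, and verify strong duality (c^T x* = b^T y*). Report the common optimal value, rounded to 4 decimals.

The standard primal-dual pair for 'max c^T x s.t. A x <= b, x >= 0' is:
  Dual:  min b^T y  s.t.  A^T y >= c,  y >= 0.

So the dual LP is:
  minimize  9y1 + 10y2 + 10y3 + 32y4
  subject to:
    y1 + 3y3 + 3y4 >= 1
    y2 + 2y3 + y4 >= 3
    y1, y2, y3, y4 >= 0

Solving the primal: x* = (0, 5).
  primal value c^T x* = 15.
Solving the dual: y* = (0, 0, 1.5, 0).
  dual value b^T y* = 15.
Strong duality: c^T x* = b^T y*. Confirmed.

15


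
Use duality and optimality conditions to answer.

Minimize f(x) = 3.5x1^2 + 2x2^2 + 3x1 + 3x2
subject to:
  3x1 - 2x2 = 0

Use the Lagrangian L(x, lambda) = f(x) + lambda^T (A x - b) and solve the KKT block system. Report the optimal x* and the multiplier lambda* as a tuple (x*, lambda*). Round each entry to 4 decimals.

Form the Lagrangian:
  L(x, lambda) = (1/2) x^T Q x + c^T x + lambda^T (A x - b)
Stationarity (grad_x L = 0): Q x + c + A^T lambda = 0.
Primal feasibility: A x = b.

This gives the KKT block system:
  [ Q   A^T ] [ x     ]   [-c ]
  [ A    0  ] [ lambda ] = [ b ]

Solving the linear system:
  x*      = (-0.4688, -0.7031)
  lambda* = (0.0938)
  f(x*)   = -1.7578

x* = (-0.4688, -0.7031), lambda* = (0.0938)


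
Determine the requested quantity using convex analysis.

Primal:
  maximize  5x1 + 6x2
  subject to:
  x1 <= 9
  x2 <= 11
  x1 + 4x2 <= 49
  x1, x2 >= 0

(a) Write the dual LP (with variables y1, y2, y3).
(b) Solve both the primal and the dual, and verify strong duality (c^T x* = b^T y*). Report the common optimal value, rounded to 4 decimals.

The standard primal-dual pair for 'max c^T x s.t. A x <= b, x >= 0' is:
  Dual:  min b^T y  s.t.  A^T y >= c,  y >= 0.

So the dual LP is:
  minimize  9y1 + 11y2 + 49y3
  subject to:
    y1 + y3 >= 5
    y2 + 4y3 >= 6
    y1, y2, y3 >= 0

Solving the primal: x* = (9, 10).
  primal value c^T x* = 105.
Solving the dual: y* = (3.5, 0, 1.5).
  dual value b^T y* = 105.
Strong duality: c^T x* = b^T y*. Confirmed.

105


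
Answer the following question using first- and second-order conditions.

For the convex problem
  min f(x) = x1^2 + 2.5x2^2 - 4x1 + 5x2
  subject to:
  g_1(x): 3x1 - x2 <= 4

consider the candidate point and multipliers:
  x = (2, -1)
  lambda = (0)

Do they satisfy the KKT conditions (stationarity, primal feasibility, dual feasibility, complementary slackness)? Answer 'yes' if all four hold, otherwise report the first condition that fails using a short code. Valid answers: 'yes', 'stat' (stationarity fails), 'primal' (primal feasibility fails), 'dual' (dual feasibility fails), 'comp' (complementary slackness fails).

Gradient of f: grad f(x) = Q x + c = (0, 0)
Constraint values g_i(x) = a_i^T x - b_i:
  g_1((2, -1)) = 3
Stationarity residual: grad f(x) + sum_i lambda_i a_i = (0, 0)
  -> stationarity OK
Primal feasibility (all g_i <= 0): FAILS
Dual feasibility (all lambda_i >= 0): OK
Complementary slackness (lambda_i * g_i(x) = 0 for all i): OK

Verdict: the first failing condition is primal_feasibility -> primal.

primal


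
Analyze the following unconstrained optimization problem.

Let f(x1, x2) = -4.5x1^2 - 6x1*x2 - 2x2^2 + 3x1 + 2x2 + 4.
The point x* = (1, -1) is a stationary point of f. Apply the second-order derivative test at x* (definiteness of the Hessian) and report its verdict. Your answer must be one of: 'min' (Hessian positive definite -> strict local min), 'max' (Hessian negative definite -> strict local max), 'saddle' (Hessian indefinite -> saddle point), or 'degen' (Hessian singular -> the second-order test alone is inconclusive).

Compute the Hessian H = grad^2 f:
  H = [[-9, -6], [-6, -4]]
Verify stationarity: grad f(x*) = H x* + g = (0, 0).
Eigenvalues of H: -13, 0.
H has a zero eigenvalue (singular; negative semidefinite but not definite), so H is neither positive definite, negative definite, nor indefinite. The second-order test alone is inconclusive -> degen.
(Indeed, f is constant along the null direction of H through x*, so x* is not a strict local extremum.)

degen


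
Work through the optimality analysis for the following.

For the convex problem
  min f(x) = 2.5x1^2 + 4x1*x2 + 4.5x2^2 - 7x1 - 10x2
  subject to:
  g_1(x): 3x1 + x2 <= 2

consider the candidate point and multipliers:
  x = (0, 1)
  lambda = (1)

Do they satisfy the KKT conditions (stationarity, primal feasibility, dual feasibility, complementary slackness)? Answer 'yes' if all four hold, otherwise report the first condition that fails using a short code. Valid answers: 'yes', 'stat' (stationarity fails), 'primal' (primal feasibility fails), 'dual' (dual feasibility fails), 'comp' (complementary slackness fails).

Gradient of f: grad f(x) = Q x + c = (-3, -1)
Constraint values g_i(x) = a_i^T x - b_i:
  g_1((0, 1)) = -1
Stationarity residual: grad f(x) + sum_i lambda_i a_i = (0, 0)
  -> stationarity OK
Primal feasibility (all g_i <= 0): OK
Dual feasibility (all lambda_i >= 0): OK
Complementary slackness (lambda_i * g_i(x) = 0 for all i): FAILS

Verdict: the first failing condition is complementary_slackness -> comp.

comp


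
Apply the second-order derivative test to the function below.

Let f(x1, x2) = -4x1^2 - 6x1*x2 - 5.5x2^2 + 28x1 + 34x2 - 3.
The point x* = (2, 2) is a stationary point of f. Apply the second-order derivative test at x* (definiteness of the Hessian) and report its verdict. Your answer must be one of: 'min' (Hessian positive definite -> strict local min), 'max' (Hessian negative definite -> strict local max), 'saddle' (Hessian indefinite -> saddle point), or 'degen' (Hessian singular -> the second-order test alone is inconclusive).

Compute the Hessian H = grad^2 f:
  H = [[-8, -6], [-6, -11]]
Verify stationarity: grad f(x*) = H x* + g = (0, 0).
Eigenvalues of H: -15.6847, -3.3153.
Both eigenvalues < 0, so H is negative definite -> x* is a strict local max.

max


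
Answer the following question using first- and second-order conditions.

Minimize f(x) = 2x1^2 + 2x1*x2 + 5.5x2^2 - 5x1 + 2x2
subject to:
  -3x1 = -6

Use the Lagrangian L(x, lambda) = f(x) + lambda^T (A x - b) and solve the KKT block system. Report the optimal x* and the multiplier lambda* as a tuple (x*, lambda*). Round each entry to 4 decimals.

Form the Lagrangian:
  L(x, lambda) = (1/2) x^T Q x + c^T x + lambda^T (A x - b)
Stationarity (grad_x L = 0): Q x + c + A^T lambda = 0.
Primal feasibility: A x = b.

This gives the KKT block system:
  [ Q   A^T ] [ x     ]   [-c ]
  [ A    0  ] [ lambda ] = [ b ]

Solving the linear system:
  x*      = (2, -0.5455)
  lambda* = (0.6364)
  f(x*)   = -3.6364

x* = (2, -0.5455), lambda* = (0.6364)


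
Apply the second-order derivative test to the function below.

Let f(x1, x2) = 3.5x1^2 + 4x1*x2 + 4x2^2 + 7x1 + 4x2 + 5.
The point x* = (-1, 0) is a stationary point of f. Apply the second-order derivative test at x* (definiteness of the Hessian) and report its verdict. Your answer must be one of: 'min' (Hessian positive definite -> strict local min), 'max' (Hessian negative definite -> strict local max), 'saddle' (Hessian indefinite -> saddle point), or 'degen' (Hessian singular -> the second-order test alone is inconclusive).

Compute the Hessian H = grad^2 f:
  H = [[7, 4], [4, 8]]
Verify stationarity: grad f(x*) = H x* + g = (0, 0).
Eigenvalues of H: 3.4689, 11.5311.
Both eigenvalues > 0, so H is positive definite -> x* is a strict local min.

min


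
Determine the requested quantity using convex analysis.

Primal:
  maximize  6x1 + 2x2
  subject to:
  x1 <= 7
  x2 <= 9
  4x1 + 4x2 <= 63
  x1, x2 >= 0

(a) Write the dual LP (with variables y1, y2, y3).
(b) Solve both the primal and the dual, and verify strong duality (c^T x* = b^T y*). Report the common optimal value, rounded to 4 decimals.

The standard primal-dual pair for 'max c^T x s.t. A x <= b, x >= 0' is:
  Dual:  min b^T y  s.t.  A^T y >= c,  y >= 0.

So the dual LP is:
  minimize  7y1 + 9y2 + 63y3
  subject to:
    y1 + 4y3 >= 6
    y2 + 4y3 >= 2
    y1, y2, y3 >= 0

Solving the primal: x* = (7, 8.75).
  primal value c^T x* = 59.5.
Solving the dual: y* = (4, 0, 0.5).
  dual value b^T y* = 59.5.
Strong duality: c^T x* = b^T y*. Confirmed.

59.5


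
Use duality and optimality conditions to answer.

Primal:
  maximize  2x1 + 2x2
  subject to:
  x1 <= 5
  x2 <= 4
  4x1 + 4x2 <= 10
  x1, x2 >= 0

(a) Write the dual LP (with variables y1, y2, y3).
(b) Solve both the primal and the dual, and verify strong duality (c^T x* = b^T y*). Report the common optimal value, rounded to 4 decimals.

The standard primal-dual pair for 'max c^T x s.t. A x <= b, x >= 0' is:
  Dual:  min b^T y  s.t.  A^T y >= c,  y >= 0.

So the dual LP is:
  minimize  5y1 + 4y2 + 10y3
  subject to:
    y1 + 4y3 >= 2
    y2 + 4y3 >= 2
    y1, y2, y3 >= 0

Solving the primal: x* = (2.5, 0).
  primal value c^T x* = 5.
Solving the dual: y* = (0, 0, 0.5).
  dual value b^T y* = 5.
Strong duality: c^T x* = b^T y*. Confirmed.

5


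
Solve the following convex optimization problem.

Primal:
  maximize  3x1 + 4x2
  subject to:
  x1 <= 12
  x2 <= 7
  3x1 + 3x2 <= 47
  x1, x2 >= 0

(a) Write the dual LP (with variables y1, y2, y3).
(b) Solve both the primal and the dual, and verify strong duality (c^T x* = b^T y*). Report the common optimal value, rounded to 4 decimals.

The standard primal-dual pair for 'max c^T x s.t. A x <= b, x >= 0' is:
  Dual:  min b^T y  s.t.  A^T y >= c,  y >= 0.

So the dual LP is:
  minimize  12y1 + 7y2 + 47y3
  subject to:
    y1 + 3y3 >= 3
    y2 + 3y3 >= 4
    y1, y2, y3 >= 0

Solving the primal: x* = (8.6667, 7).
  primal value c^T x* = 54.
Solving the dual: y* = (0, 1, 1).
  dual value b^T y* = 54.
Strong duality: c^T x* = b^T y*. Confirmed.

54


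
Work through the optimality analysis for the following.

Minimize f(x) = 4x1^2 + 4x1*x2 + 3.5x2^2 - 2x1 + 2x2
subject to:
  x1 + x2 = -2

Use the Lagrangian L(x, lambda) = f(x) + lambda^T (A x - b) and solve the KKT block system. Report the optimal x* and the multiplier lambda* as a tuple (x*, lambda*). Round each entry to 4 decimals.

Form the Lagrangian:
  L(x, lambda) = (1/2) x^T Q x + c^T x + lambda^T (A x - b)
Stationarity (grad_x L = 0): Q x + c + A^T lambda = 0.
Primal feasibility: A x = b.

This gives the KKT block system:
  [ Q   A^T ] [ x     ]   [-c ]
  [ A    0  ] [ lambda ] = [ b ]

Solving the linear system:
  x*      = (-0.2857, -1.7143)
  lambda* = (11.1429)
  f(x*)   = 9.7143

x* = (-0.2857, -1.7143), lambda* = (11.1429)


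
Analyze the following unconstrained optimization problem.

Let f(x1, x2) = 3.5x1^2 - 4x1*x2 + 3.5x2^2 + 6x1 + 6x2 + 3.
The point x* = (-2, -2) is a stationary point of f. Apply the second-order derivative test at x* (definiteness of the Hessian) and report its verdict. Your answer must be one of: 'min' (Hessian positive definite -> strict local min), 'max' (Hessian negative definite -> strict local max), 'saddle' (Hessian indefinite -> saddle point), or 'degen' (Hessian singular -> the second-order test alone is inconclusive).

Compute the Hessian H = grad^2 f:
  H = [[7, -4], [-4, 7]]
Verify stationarity: grad f(x*) = H x* + g = (0, 0).
Eigenvalues of H: 3, 11.
Both eigenvalues > 0, so H is positive definite -> x* is a strict local min.

min


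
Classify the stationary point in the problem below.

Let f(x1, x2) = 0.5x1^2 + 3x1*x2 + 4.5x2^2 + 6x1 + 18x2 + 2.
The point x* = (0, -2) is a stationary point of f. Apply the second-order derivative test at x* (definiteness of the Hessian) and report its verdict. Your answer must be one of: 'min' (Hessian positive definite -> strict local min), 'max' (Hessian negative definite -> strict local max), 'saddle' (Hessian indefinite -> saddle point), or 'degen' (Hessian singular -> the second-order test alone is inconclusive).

Compute the Hessian H = grad^2 f:
  H = [[1, 3], [3, 9]]
Verify stationarity: grad f(x*) = H x* + g = (0, 0).
Eigenvalues of H: 0, 10.
H has a zero eigenvalue (singular; positive semidefinite but not definite), so H is neither positive definite, negative definite, nor indefinite. The second-order test alone is inconclusive -> degen.
(Indeed, f is constant along the null direction of H through x*, so x* is not a strict local extremum.)

degen


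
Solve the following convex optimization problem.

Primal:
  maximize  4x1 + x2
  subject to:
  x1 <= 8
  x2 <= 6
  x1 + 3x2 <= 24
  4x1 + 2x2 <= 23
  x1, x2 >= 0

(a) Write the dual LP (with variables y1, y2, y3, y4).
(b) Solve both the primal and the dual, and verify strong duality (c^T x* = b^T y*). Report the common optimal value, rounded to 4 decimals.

The standard primal-dual pair for 'max c^T x s.t. A x <= b, x >= 0' is:
  Dual:  min b^T y  s.t.  A^T y >= c,  y >= 0.

So the dual LP is:
  minimize  8y1 + 6y2 + 24y3 + 23y4
  subject to:
    y1 + y3 + 4y4 >= 4
    y2 + 3y3 + 2y4 >= 1
    y1, y2, y3, y4 >= 0

Solving the primal: x* = (5.75, 0).
  primal value c^T x* = 23.
Solving the dual: y* = (0, 0, 0, 1).
  dual value b^T y* = 23.
Strong duality: c^T x* = b^T y*. Confirmed.

23


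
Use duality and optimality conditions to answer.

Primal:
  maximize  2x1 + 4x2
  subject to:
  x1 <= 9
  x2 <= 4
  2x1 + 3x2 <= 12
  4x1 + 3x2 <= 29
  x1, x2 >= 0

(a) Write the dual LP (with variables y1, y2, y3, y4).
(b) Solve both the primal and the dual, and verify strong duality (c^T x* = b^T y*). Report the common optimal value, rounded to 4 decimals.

The standard primal-dual pair for 'max c^T x s.t. A x <= b, x >= 0' is:
  Dual:  min b^T y  s.t.  A^T y >= c,  y >= 0.

So the dual LP is:
  minimize  9y1 + 4y2 + 12y3 + 29y4
  subject to:
    y1 + 2y3 + 4y4 >= 2
    y2 + 3y3 + 3y4 >= 4
    y1, y2, y3, y4 >= 0

Solving the primal: x* = (0, 4).
  primal value c^T x* = 16.
Solving the dual: y* = (0, 1, 1, 0).
  dual value b^T y* = 16.
Strong duality: c^T x* = b^T y*. Confirmed.

16


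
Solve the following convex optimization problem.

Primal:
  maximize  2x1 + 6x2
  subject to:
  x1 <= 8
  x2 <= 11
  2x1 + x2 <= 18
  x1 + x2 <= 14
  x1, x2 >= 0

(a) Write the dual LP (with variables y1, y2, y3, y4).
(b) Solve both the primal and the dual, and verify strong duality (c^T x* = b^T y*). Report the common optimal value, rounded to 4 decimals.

The standard primal-dual pair for 'max c^T x s.t. A x <= b, x >= 0' is:
  Dual:  min b^T y  s.t.  A^T y >= c,  y >= 0.

So the dual LP is:
  minimize  8y1 + 11y2 + 18y3 + 14y4
  subject to:
    y1 + 2y3 + y4 >= 2
    y2 + y3 + y4 >= 6
    y1, y2, y3, y4 >= 0

Solving the primal: x* = (3, 11).
  primal value c^T x* = 72.
Solving the dual: y* = (0, 4, 0, 2).
  dual value b^T y* = 72.
Strong duality: c^T x* = b^T y*. Confirmed.

72


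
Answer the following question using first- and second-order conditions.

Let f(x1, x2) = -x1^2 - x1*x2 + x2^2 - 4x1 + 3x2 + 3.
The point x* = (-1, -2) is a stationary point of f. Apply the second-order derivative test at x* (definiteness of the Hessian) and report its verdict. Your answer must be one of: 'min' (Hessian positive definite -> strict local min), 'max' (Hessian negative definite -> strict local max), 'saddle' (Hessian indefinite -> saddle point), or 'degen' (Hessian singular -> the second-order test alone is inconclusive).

Compute the Hessian H = grad^2 f:
  H = [[-2, -1], [-1, 2]]
Verify stationarity: grad f(x*) = H x* + g = (0, 0).
Eigenvalues of H: -2.2361, 2.2361.
Eigenvalues have mixed signs, so H is indefinite -> x* is a saddle point.

saddle


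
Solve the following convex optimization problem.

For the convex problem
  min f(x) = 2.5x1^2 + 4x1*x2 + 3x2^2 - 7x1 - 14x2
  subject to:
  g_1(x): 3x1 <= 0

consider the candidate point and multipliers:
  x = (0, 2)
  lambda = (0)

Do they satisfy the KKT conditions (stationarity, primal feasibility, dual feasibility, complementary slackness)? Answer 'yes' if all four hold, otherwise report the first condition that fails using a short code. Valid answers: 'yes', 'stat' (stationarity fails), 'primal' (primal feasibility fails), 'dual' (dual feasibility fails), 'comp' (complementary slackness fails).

Gradient of f: grad f(x) = Q x + c = (1, -2)
Constraint values g_i(x) = a_i^T x - b_i:
  g_1((0, 2)) = 0
Stationarity residual: grad f(x) + sum_i lambda_i a_i = (1, -2)
  -> stationarity FAILS
Primal feasibility (all g_i <= 0): OK
Dual feasibility (all lambda_i >= 0): OK
Complementary slackness (lambda_i * g_i(x) = 0 for all i): OK

Verdict: the first failing condition is stationarity -> stat.

stat


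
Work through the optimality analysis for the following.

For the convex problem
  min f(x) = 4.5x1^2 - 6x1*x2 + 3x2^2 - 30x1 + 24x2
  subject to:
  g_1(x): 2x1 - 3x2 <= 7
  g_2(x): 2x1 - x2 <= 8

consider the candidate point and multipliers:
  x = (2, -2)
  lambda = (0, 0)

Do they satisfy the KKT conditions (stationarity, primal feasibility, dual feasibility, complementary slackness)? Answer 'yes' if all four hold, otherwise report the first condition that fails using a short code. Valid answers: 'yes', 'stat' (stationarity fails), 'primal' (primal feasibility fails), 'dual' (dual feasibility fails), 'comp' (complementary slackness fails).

Gradient of f: grad f(x) = Q x + c = (0, 0)
Constraint values g_i(x) = a_i^T x - b_i:
  g_1((2, -2)) = 3
  g_2((2, -2)) = -2
Stationarity residual: grad f(x) + sum_i lambda_i a_i = (0, 0)
  -> stationarity OK
Primal feasibility (all g_i <= 0): FAILS
Dual feasibility (all lambda_i >= 0): OK
Complementary slackness (lambda_i * g_i(x) = 0 for all i): OK

Verdict: the first failing condition is primal_feasibility -> primal.

primal


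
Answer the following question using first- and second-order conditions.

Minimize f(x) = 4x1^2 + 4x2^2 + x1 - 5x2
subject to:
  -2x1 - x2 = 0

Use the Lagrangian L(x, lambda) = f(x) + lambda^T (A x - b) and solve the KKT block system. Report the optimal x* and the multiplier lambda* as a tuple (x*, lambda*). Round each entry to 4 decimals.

Form the Lagrangian:
  L(x, lambda) = (1/2) x^T Q x + c^T x + lambda^T (A x - b)
Stationarity (grad_x L = 0): Q x + c + A^T lambda = 0.
Primal feasibility: A x = b.

This gives the KKT block system:
  [ Q   A^T ] [ x     ]   [-c ]
  [ A    0  ] [ lambda ] = [ b ]

Solving the linear system:
  x*      = (-0.275, 0.55)
  lambda* = (-0.6)
  f(x*)   = -1.5125

x* = (-0.275, 0.55), lambda* = (-0.6)


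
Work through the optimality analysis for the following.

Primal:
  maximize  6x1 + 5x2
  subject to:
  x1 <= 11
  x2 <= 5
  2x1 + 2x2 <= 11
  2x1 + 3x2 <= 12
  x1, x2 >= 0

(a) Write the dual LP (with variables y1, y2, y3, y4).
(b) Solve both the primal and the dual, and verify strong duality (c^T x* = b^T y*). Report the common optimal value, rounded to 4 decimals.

The standard primal-dual pair for 'max c^T x s.t. A x <= b, x >= 0' is:
  Dual:  min b^T y  s.t.  A^T y >= c,  y >= 0.

So the dual LP is:
  minimize  11y1 + 5y2 + 11y3 + 12y4
  subject to:
    y1 + 2y3 + 2y4 >= 6
    y2 + 2y3 + 3y4 >= 5
    y1, y2, y3, y4 >= 0

Solving the primal: x* = (5.5, 0).
  primal value c^T x* = 33.
Solving the dual: y* = (0, 0, 3, 0).
  dual value b^T y* = 33.
Strong duality: c^T x* = b^T y*. Confirmed.

33


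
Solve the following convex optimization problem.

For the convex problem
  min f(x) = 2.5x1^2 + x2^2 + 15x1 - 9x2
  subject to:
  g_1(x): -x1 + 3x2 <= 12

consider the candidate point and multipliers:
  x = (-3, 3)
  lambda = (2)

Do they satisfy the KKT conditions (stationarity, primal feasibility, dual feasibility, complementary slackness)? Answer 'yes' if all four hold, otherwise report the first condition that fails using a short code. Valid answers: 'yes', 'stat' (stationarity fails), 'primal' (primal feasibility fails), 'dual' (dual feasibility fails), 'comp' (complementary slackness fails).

Gradient of f: grad f(x) = Q x + c = (0, -3)
Constraint values g_i(x) = a_i^T x - b_i:
  g_1((-3, 3)) = 0
Stationarity residual: grad f(x) + sum_i lambda_i a_i = (-2, 3)
  -> stationarity FAILS
Primal feasibility (all g_i <= 0): OK
Dual feasibility (all lambda_i >= 0): OK
Complementary slackness (lambda_i * g_i(x) = 0 for all i): OK

Verdict: the first failing condition is stationarity -> stat.

stat


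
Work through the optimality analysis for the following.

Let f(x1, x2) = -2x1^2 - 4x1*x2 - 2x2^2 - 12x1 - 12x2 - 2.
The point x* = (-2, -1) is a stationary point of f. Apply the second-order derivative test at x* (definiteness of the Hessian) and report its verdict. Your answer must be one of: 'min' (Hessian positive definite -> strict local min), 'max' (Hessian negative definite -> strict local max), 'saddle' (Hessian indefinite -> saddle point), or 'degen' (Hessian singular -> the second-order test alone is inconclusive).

Compute the Hessian H = grad^2 f:
  H = [[-4, -4], [-4, -4]]
Verify stationarity: grad f(x*) = H x* + g = (0, 0).
Eigenvalues of H: -8, 0.
H has a zero eigenvalue (singular; negative semidefinite but not definite), so H is neither positive definite, negative definite, nor indefinite. The second-order test alone is inconclusive -> degen.
(Indeed, f is constant along the null direction of H through x*, so x* is not a strict local extremum.)

degen


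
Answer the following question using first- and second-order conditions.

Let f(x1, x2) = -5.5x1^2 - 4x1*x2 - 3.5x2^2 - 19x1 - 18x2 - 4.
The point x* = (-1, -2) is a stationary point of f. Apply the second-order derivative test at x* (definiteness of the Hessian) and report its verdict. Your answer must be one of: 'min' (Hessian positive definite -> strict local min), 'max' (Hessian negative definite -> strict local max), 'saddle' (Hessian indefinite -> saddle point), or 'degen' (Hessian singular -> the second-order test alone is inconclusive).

Compute the Hessian H = grad^2 f:
  H = [[-11, -4], [-4, -7]]
Verify stationarity: grad f(x*) = H x* + g = (0, 0).
Eigenvalues of H: -13.4721, -4.5279.
Both eigenvalues < 0, so H is negative definite -> x* is a strict local max.

max


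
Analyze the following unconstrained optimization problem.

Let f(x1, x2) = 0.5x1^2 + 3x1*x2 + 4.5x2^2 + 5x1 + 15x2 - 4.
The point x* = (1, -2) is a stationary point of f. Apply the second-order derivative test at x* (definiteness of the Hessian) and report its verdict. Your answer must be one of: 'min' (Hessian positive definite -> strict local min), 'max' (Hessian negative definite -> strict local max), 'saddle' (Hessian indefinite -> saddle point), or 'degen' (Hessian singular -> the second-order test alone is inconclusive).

Compute the Hessian H = grad^2 f:
  H = [[1, 3], [3, 9]]
Verify stationarity: grad f(x*) = H x* + g = (0, 0).
Eigenvalues of H: 0, 10.
H has a zero eigenvalue (singular; positive semidefinite but not definite), so H is neither positive definite, negative definite, nor indefinite. The second-order test alone is inconclusive -> degen.
(Indeed, f is constant along the null direction of H through x*, so x* is not a strict local extremum.)

degen


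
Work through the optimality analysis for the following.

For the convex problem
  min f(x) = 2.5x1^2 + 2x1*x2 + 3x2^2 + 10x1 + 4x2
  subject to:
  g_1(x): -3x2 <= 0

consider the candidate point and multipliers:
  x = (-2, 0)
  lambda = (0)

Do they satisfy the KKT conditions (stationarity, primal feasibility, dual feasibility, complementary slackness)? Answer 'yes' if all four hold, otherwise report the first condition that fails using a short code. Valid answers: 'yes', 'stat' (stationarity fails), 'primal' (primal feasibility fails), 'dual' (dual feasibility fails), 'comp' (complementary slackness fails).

Gradient of f: grad f(x) = Q x + c = (0, 0)
Constraint values g_i(x) = a_i^T x - b_i:
  g_1((-2, 0)) = 0
Stationarity residual: grad f(x) + sum_i lambda_i a_i = (0, 0)
  -> stationarity OK
Primal feasibility (all g_i <= 0): OK
Dual feasibility (all lambda_i >= 0): OK
Complementary slackness (lambda_i * g_i(x) = 0 for all i): OK

Verdict: yes, KKT holds.

yes


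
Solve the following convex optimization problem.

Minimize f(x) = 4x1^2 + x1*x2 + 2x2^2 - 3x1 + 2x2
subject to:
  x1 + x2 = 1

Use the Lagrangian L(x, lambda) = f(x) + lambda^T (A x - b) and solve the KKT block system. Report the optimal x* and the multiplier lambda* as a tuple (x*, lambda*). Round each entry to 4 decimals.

Form the Lagrangian:
  L(x, lambda) = (1/2) x^T Q x + c^T x + lambda^T (A x - b)
Stationarity (grad_x L = 0): Q x + c + A^T lambda = 0.
Primal feasibility: A x = b.

This gives the KKT block system:
  [ Q   A^T ] [ x     ]   [-c ]
  [ A    0  ] [ lambda ] = [ b ]

Solving the linear system:
  x*      = (0.8, 0.2)
  lambda* = (-3.6)
  f(x*)   = 0.8

x* = (0.8, 0.2), lambda* = (-3.6)


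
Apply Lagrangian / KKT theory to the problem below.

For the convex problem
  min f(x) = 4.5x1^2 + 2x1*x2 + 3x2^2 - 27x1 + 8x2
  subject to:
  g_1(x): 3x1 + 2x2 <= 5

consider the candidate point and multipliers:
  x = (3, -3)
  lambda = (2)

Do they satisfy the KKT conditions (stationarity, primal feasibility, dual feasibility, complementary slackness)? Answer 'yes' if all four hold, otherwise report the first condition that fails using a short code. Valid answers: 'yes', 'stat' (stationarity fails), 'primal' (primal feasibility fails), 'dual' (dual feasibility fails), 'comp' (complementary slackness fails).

Gradient of f: grad f(x) = Q x + c = (-6, -4)
Constraint values g_i(x) = a_i^T x - b_i:
  g_1((3, -3)) = -2
Stationarity residual: grad f(x) + sum_i lambda_i a_i = (0, 0)
  -> stationarity OK
Primal feasibility (all g_i <= 0): OK
Dual feasibility (all lambda_i >= 0): OK
Complementary slackness (lambda_i * g_i(x) = 0 for all i): FAILS

Verdict: the first failing condition is complementary_slackness -> comp.

comp


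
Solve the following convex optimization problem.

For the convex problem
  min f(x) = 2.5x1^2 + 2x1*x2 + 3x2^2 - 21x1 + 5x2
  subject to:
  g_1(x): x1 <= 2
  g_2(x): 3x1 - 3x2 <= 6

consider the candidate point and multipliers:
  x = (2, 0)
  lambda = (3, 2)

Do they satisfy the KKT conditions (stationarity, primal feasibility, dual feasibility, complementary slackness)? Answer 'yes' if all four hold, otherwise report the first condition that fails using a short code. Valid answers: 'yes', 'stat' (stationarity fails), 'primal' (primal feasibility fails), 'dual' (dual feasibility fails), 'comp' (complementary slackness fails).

Gradient of f: grad f(x) = Q x + c = (-11, 9)
Constraint values g_i(x) = a_i^T x - b_i:
  g_1((2, 0)) = 0
  g_2((2, 0)) = 0
Stationarity residual: grad f(x) + sum_i lambda_i a_i = (-2, 3)
  -> stationarity FAILS
Primal feasibility (all g_i <= 0): OK
Dual feasibility (all lambda_i >= 0): OK
Complementary slackness (lambda_i * g_i(x) = 0 for all i): OK

Verdict: the first failing condition is stationarity -> stat.

stat


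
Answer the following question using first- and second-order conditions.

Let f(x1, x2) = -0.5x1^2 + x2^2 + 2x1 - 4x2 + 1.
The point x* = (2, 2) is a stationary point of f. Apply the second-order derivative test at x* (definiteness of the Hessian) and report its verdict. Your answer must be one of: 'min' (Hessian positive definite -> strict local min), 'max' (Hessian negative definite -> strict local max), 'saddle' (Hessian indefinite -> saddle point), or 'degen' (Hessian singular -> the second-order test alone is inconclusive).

Compute the Hessian H = grad^2 f:
  H = [[-1, 0], [0, 2]]
Verify stationarity: grad f(x*) = H x* + g = (0, 0).
Eigenvalues of H: -1, 2.
Eigenvalues have mixed signs, so H is indefinite -> x* is a saddle point.

saddle


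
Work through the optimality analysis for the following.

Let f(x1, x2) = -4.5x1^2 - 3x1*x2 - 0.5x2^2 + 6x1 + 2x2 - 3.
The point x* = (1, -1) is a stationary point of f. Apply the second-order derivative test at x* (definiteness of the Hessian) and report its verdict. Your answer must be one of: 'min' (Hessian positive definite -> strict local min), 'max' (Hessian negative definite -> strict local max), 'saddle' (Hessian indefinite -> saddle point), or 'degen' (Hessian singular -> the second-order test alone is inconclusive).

Compute the Hessian H = grad^2 f:
  H = [[-9, -3], [-3, -1]]
Verify stationarity: grad f(x*) = H x* + g = (0, 0).
Eigenvalues of H: -10, 0.
H has a zero eigenvalue (singular; negative semidefinite but not definite), so H is neither positive definite, negative definite, nor indefinite. The second-order test alone is inconclusive -> degen.
(Indeed, f is constant along the null direction of H through x*, so x* is not a strict local extremum.)

degen


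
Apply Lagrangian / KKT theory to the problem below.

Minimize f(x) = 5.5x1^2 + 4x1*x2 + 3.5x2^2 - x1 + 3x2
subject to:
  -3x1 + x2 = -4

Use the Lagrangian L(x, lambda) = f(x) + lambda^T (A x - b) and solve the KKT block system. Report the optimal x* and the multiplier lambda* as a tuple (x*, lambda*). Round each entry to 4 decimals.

Form the Lagrangian:
  L(x, lambda) = (1/2) x^T Q x + c^T x + lambda^T (A x - b)
Stationarity (grad_x L = 0): Q x + c + A^T lambda = 0.
Primal feasibility: A x = b.

This gives the KKT block system:
  [ Q   A^T ] [ x     ]   [-c ]
  [ A    0  ] [ lambda ] = [ b ]

Solving the linear system:
  x*      = (0.9388, -1.1837)
  lambda* = (1.5306)
  f(x*)   = 0.8163

x* = (0.9388, -1.1837), lambda* = (1.5306)


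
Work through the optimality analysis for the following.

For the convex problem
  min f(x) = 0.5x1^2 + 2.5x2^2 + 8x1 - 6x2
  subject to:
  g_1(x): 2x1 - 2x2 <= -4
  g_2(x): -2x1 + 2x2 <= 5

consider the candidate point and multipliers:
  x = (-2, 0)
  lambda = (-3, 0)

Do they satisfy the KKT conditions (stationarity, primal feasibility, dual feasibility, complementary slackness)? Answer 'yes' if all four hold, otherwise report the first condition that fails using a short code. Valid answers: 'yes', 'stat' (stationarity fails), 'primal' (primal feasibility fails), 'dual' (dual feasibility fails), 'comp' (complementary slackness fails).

Gradient of f: grad f(x) = Q x + c = (6, -6)
Constraint values g_i(x) = a_i^T x - b_i:
  g_1((-2, 0)) = 0
  g_2((-2, 0)) = -1
Stationarity residual: grad f(x) + sum_i lambda_i a_i = (0, 0)
  -> stationarity OK
Primal feasibility (all g_i <= 0): OK
Dual feasibility (all lambda_i >= 0): FAILS
Complementary slackness (lambda_i * g_i(x) = 0 for all i): OK

Verdict: the first failing condition is dual_feasibility -> dual.

dual


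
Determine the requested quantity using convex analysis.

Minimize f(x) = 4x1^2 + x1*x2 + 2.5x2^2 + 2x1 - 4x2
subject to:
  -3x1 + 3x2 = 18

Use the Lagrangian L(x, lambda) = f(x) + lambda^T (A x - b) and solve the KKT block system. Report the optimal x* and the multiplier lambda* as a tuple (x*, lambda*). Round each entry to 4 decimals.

Form the Lagrangian:
  L(x, lambda) = (1/2) x^T Q x + c^T x + lambda^T (A x - b)
Stationarity (grad_x L = 0): Q x + c + A^T lambda = 0.
Primal feasibility: A x = b.

This gives the KKT block system:
  [ Q   A^T ] [ x     ]   [-c ]
  [ A    0  ] [ lambda ] = [ b ]

Solving the linear system:
  x*      = (-2.2667, 3.7333)
  lambda* = (-4.1333)
  f(x*)   = 27.4667

x* = (-2.2667, 3.7333), lambda* = (-4.1333)


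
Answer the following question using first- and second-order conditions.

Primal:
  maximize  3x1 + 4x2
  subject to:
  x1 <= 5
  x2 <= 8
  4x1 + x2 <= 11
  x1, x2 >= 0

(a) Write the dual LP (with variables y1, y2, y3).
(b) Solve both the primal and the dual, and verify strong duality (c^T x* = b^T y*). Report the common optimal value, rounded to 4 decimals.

The standard primal-dual pair for 'max c^T x s.t. A x <= b, x >= 0' is:
  Dual:  min b^T y  s.t.  A^T y >= c,  y >= 0.

So the dual LP is:
  minimize  5y1 + 8y2 + 11y3
  subject to:
    y1 + 4y3 >= 3
    y2 + y3 >= 4
    y1, y2, y3 >= 0

Solving the primal: x* = (0.75, 8).
  primal value c^T x* = 34.25.
Solving the dual: y* = (0, 3.25, 0.75).
  dual value b^T y* = 34.25.
Strong duality: c^T x* = b^T y*. Confirmed.

34.25
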